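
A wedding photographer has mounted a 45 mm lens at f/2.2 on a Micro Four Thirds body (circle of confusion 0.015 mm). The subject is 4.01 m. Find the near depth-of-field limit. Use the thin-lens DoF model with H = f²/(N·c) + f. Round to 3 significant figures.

Hyperfocal distance H = f²/(N·c) + f = 45²/(2.2 × 0.015) + 45 = 2025/0.033 + 45 ≈ 61408.6 mm ≈ 61.41 m.
Near limit Dn = s·(H − f)/(H + s − 2f) = 4010 × (61408.6 − 45) / (61408.6 + 4010 − 2 × 45) = 4010 × 61363.6 / 65328.6 ≈ 3766.6 mm ≈ 3.77 m.

3.77 m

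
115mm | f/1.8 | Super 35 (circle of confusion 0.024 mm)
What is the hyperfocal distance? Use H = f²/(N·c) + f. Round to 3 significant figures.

306 m

Hyperfocal distance H = f²/(N·c) + f = 115²/(1.8 × 0.024) + 115 = 13225/0.0432 + 115 ≈ 306249.3 mm ≈ 306 m.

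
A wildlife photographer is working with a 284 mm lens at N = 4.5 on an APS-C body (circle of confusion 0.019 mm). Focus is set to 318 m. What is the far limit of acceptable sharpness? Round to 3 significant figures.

479 m

Hyperfocal distance H = f²/(N·c) + f = 284²/(4.5 × 0.019) + 284 = 80656/0.0855 + 284 ≈ 943629.0 mm ≈ 943.6 m.
Far limit Df = s·(H − f)/(H − s) = 318000 × (943629.0 − 284) / (943629.0 − 318000) = 318000 × 943345.0 / 625629.0 ≈ 479491 mm ≈ 479 m.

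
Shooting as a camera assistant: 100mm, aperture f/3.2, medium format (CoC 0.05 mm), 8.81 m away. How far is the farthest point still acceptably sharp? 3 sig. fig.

Hyperfocal distance H = f²/(N·c) + f = 100²/(3.2 × 0.05) + 100 = 10000/0.16 + 100 ≈ 62600.0 mm ≈ 62.60 m.
Far limit Df = s·(H − f)/(H − s) = 8810 × (62600.0 − 100) / (62600.0 − 8810) = 8810 × 62500.0 / 53790.0 ≈ 10237 mm ≈ 10.2 m.

10.2 m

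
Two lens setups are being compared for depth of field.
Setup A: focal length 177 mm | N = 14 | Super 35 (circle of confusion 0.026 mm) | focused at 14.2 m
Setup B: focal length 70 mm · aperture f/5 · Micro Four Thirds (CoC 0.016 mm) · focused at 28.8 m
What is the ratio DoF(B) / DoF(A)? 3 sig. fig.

Setup A: H = 177²/(14×0.026) + 177 ≈ 86245.7 mm; DoF = Df − Dn = 16963.9 − 12210.6 ≈ 4753.3 mm.
Setup B: H = 70²/(5×0.016) + 70 ≈ 61320.0 mm; DoF = Df − Dn = 54244 − 19604 ≈ 34640 mm.
Ratio = 34640 / 4753.3 ≈ 7.29.

7.29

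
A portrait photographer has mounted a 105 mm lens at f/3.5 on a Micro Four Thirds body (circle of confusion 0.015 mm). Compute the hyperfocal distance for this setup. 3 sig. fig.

210 m

Hyperfocal distance H = f²/(N·c) + f = 105²/(3.5 × 0.015) + 105 = 11025/0.0525 + 105 ≈ 210105.0 mm ≈ 210 m.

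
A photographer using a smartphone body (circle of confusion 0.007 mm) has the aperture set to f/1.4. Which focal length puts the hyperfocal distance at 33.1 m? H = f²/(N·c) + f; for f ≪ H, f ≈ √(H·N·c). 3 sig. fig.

From H = f²/(N·c) + f, with f ≪ H: f ≈ √(H·N·c) = √(33100 × 1.4 × 0.007) = √324.38 ≈ 18.01 mm.
The +f correction barely moves this — solving exactly, f² + N·c·f − N·c·H = 0 ⇒ f = (−N·c + √((N·c)² + 4·N·c·H))/2 = (−0.0098 + √1297.5)/2 ≈ 18.006 mm, so f ≈ 18.0 mm.

18.0 mm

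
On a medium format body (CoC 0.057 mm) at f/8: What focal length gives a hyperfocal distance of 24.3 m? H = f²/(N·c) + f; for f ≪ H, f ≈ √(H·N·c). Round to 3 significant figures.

From H = f²/(N·c) + f, with f ≪ H: f ≈ √(H·N·c) = √(24300 × 8 × 0.057) = √11081 ≈ 105.3 mm.
The +f correction barely moves this — solving exactly, f² + N·c·f − N·c·H = 0 ⇒ f = (−N·c + √((N·c)² + 4·N·c·H))/2 = (−0.456 + √44323)/2 ≈ 105.04 mm, so f ≈ 105 mm.

105 mm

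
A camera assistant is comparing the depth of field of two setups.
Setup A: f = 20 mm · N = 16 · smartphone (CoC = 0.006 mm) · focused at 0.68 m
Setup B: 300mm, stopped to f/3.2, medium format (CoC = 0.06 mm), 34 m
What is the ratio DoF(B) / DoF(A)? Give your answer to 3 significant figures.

22.2

Setup A: H = 20²/(16×0.006) + 20 ≈ 4186.7 mm; DoF = Df − Dn = 807.98 − 587.02 ≈ 220.96 mm.
Setup B: H = 300²/(3.2×0.06) + 300 ≈ 469050.0 mm; DoF = Df − Dn = 36633.7 − 31719.6 ≈ 4914.1 mm.
Ratio = 4914.1 / 220.96 ≈ 22.2.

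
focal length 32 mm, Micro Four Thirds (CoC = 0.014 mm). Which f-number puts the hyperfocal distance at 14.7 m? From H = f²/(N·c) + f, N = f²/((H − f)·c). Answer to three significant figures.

Rearrange H = f²/(N·c) + f for N: N = f² / ((H − f)·c).
N = 32² / ((14700 − 32) × 0.014) = 1024 / 205.4 ≈ 4.99.

f/4.99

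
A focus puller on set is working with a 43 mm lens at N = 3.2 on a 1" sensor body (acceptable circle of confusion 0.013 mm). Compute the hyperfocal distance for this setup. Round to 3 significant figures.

44.5 m

Hyperfocal distance H = f²/(N·c) + f = 43²/(3.2 × 0.013) + 43 = 1849/0.0416 + 43 ≈ 44490.1 mm ≈ 44.5 m.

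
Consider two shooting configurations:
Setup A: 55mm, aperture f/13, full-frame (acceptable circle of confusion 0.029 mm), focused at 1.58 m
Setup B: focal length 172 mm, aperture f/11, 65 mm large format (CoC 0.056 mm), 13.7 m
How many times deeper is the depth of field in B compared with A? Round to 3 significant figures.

13.5

Setup A: H = 55²/(13×0.029) + 55 ≈ 8078.9 mm; DoF = Df − Dn = 1950.76 − 1327.67 ≈ 623.09 mm.
Setup B: H = 172²/(11×0.056) + 172 ≈ 48198.0 mm; DoF = Df − Dn = 19072.3 − 10689.1 ≈ 8383.2 mm.
Ratio = 8383.2 / 623.09 ≈ 13.5.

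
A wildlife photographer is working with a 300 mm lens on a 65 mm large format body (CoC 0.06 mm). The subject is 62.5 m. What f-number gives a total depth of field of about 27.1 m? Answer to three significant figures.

Write h = H − f = f²/(N·c). The thin-lens limits are Dn = s·h/(h + (s−f)) and Df = s·h/(h − (s−f)), so DoF = Df − Dn = 2·s·(s−f)·h / (h² − (s−f)²).
That is a quadratic in h: DoF·h² − 2·s·(s−f)·h − DoF·(s−f)² = 0 ⇒ h = (s−f)·(s + √(s² + DoF²)) / DoF = 62200 × (62500 + √(62500² + 27100²)) / 27100 = 62200 × (62500 + 68122.4) / 27100 ≈ 299805 mm.
Then N = f²/(c·h) = 300² / (0.06 × 299805) = 90000 / 17988 ≈ 5.

f/5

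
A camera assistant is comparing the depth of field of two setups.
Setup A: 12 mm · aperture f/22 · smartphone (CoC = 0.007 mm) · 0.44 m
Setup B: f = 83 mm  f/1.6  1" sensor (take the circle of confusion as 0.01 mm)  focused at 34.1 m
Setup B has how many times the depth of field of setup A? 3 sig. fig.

10.6

Setup A: H = 12²/(22×0.007) + 12 ≈ 947.1 mm; DoF = Df − Dn = 811.39 − 301.84 ≈ 509.55 mm.
Setup B: H = 83²/(1.6×0.01) + 83 ≈ 430645.5 mm; DoF = Df − Dn = 37025.2 − 31603.2 ≈ 5422.0 mm.
Ratio = 5422.0 / 509.55 ≈ 10.6.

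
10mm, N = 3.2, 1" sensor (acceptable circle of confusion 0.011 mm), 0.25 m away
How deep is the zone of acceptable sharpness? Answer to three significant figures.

42.5 mm

Hyperfocal distance H = f²/(N·c) + f = 10²/(3.2 × 0.011) + 10 = 100/0.0352 + 10 ≈ 2850.9 mm ≈ 2.851 m.
Near limit Dn = s·(H − f)/(H + s − 2f) = 250 × (2850.9 − 10) / (2850.9 + 250 − 2 × 10) = 250 × 2840.9 / 3080.9 ≈ 230.525 mm.
Far limit Df = s·(H − f)/(H − s) = 250 × (2850.9 − 10) / (2850.9 − 250) = 250 × 2840.9 / 2600.9 ≈ 273.069 mm.
Depth of field = Df − Dn = 273.069 − 230.525 ≈ 42.544 mm.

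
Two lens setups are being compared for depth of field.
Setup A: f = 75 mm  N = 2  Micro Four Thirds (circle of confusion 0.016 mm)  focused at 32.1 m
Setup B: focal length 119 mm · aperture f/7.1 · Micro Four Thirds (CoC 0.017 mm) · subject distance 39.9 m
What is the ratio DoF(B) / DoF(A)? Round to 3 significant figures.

2.53

Setup A: H = 75²/(2×0.016) + 75 ≈ 175856.2 mm; DoF = Df − Dn = 39251 − 27153 ≈ 12098 mm.
Setup B: H = 119²/(7.1×0.017) + 119 ≈ 117442.9 mm; DoF = Df − Dn = 60369 − 29797 ≈ 30572 mm.
Ratio = 30572 / 12098 ≈ 2.53.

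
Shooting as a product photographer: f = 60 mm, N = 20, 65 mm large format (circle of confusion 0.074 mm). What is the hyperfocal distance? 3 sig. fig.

2.49 m

Hyperfocal distance H = f²/(N·c) + f = 60²/(20 × 0.074) + 60 = 3600/1.48 + 60 ≈ 2492.4 mm ≈ 2.49 m.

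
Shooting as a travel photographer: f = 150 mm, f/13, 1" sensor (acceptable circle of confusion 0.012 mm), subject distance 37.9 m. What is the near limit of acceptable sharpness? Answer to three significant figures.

Hyperfocal distance H = f²/(N·c) + f = 150²/(13 × 0.012) + 150 = 22500/0.156 + 150 ≈ 144380.8 mm ≈ 144.4 m.
Near limit Dn = s·(H − f)/(H + s − 2f) = 37900 × (144380.8 − 150) / (144380.8 + 37900 − 2 × 150) = 37900 × 144230.8 / 181980.8 ≈ 30038 mm ≈ 30.0 m.

30.0 m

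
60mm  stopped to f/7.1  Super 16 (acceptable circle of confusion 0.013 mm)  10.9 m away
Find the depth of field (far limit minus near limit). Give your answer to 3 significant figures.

Hyperfocal distance H = f²/(N·c) + f = 60²/(7.1 × 0.013) + 60 = 3600/0.0923 + 60 ≈ 39063.3 mm ≈ 39.06 m.
Near limit Dn = s·(H − f)/(H + s − 2f) = 10900 × (39063.3 − 60) / (39063.3 + 10900 − 2 × 60) = 10900 × 39003.3 / 49843.3 ≈ 8529.4 mm.
Far limit Df = s·(H − f)/(H − s) = 10900 × (39063.3 − 60) / (39063.3 − 10900) = 10900 × 39003.3 / 28163.3 ≈ 15095.4 mm.
Depth of field = Df − Dn = 15095.4 − 8529.4 ≈ 6566.0 mm ≈ 6.57 m.

6.57 m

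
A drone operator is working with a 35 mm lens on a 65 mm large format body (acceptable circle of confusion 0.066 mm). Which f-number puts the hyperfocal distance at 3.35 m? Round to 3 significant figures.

f/5.60

Rearrange H = f²/(N·c) + f for N: N = f² / ((H − f)·c).
N = 35² / ((3350 − 35) × 0.066) = 1225 / 218.8 ≈ 5.60.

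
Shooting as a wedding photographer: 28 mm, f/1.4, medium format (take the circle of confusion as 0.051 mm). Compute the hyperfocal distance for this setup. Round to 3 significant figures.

11.0 m

Hyperfocal distance H = f²/(N·c) + f = 28²/(1.4 × 0.051) + 28 = 784/0.0714 + 28 ≈ 11008.4 mm ≈ 11.0 m.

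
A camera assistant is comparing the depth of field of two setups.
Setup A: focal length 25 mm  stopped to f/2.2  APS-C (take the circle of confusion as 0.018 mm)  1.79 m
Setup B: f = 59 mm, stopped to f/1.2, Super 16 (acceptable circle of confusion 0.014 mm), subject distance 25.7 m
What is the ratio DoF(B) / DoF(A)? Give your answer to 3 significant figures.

15.9

Setup A: H = 25²/(2.2×0.018) + 25 ≈ 15807.8 mm; DoF = Df − Dn = 2015.38 − 1609.96 ≈ 405.42 mm.
Setup B: H = 59²/(1.2×0.014) + 59 ≈ 207261.4 mm; DoF = Df − Dn = 29329.5 − 22869.9 ≈ 6459.6 mm.
Ratio = 6459.6 / 405.42 ≈ 15.9.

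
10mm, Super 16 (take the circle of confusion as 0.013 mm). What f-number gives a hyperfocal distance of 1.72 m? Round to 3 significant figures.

Rearrange H = f²/(N·c) + f for N: N = f² / ((H − f)·c).
N = 10² / ((1720 − 10) × 0.013) = 100 / 22.23 ≈ 4.50.

f/4.50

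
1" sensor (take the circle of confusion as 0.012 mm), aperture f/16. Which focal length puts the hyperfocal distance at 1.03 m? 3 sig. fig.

From H = f²/(N·c) + f, with f ≪ H: f ≈ √(H·N·c) = √(1030 × 16 × 0.012) = √197.76 ≈ 14.06 mm.
Exact: f² + N·c·f − N·c·H = 0 ⇒ f = (−N·c + √((N·c)² + 4·N·c·H))/2 = (−0.192 + √791.08)/2 ≈ 13.967 mm ≈ 14.0 mm.

14.0 mm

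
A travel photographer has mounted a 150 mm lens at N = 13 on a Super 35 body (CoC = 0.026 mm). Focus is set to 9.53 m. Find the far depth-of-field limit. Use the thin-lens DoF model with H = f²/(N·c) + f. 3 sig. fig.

11.1 m

Hyperfocal distance H = f²/(N·c) + f = 150²/(13 × 0.026) + 150 = 22500/0.338 + 150 ≈ 66718.0 mm ≈ 66.72 m.
Far limit Df = s·(H − f)/(H − s) = 9530 × (66718.0 − 150) / (66718.0 − 9530) = 9530 × 66568.0 / 57188.0 ≈ 11093 mm ≈ 11.1 m.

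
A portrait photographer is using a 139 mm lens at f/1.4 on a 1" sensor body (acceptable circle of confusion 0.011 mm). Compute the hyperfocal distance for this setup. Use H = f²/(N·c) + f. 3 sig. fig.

Hyperfocal distance H = f²/(N·c) + f = 139²/(1.4 × 0.011) + 139 = 19321/0.0154 + 139 ≈ 1254749.4 mm ≈ 1250 m.

1250 m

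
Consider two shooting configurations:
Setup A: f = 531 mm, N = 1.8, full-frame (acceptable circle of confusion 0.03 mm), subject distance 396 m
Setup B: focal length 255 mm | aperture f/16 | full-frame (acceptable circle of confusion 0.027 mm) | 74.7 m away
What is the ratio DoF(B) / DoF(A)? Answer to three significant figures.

Setup A: H = 531²/(1.8×0.03) + 531 ≈ 5222031.0 mm; DoF = Df − Dn = 428450 − 368119 ≈ 60331 mm.
Setup B: H = 255²/(16×0.027) + 255 ≈ 150775.8 mm; DoF = Df − Dn = 147799 − 49981 ≈ 97818 mm.
Ratio = 97818 / 60331 ≈ 1.62.

1.62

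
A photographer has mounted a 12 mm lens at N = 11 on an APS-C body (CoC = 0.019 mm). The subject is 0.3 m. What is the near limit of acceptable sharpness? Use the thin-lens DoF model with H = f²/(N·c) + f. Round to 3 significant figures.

Hyperfocal distance H = f²/(N·c) + f = 12²/(11 × 0.019) + 12 = 144/0.209 + 12 ≈ 701.0 mm ≈ 0.701 m.
Near limit Dn = s·(H − f)/(H + s − 2f) = 300 × (701.0 − 12) / (701.0 + 300 − 2 × 12) = 300 × 689.0 / 977.0 ≈ 211.57 mm.

212 mm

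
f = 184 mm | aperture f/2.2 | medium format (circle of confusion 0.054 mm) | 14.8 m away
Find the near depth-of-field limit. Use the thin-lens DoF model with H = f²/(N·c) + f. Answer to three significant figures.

14.1 m

Hyperfocal distance H = f²/(N·c) + f = 184²/(2.2 × 0.054) + 184 = 33856/0.1188 + 184 ≈ 285167.2 mm ≈ 285.2 m.
Near limit Dn = s·(H − f)/(H + s − 2f) = 14800 × (285167.2 − 184) / (285167.2 + 14800 − 2 × 184) = 14800 × 284983.2 / 299599.2 ≈ 14078 mm ≈ 14.1 m.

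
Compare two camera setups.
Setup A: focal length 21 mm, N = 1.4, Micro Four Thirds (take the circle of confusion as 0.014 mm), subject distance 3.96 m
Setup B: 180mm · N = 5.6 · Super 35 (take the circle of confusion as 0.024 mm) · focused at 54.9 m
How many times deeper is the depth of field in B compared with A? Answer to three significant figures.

18.4

Setup A: H = 21²/(1.4×0.014) + 21 ≈ 22521.0 mm; DoF = Df − Dn = 4800.4 − 3370.0 ≈ 1430.4 mm.
Setup B: H = 180²/(5.6×0.024) + 180 ≈ 241251.4 mm; DoF = Df − Dn = 71021 − 44744 ≈ 26277 mm.
Ratio = 26277 / 1430.4 ≈ 18.4.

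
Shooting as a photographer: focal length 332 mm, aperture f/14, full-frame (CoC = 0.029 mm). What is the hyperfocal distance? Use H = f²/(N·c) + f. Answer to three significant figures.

Hyperfocal distance H = f²/(N·c) + f = 332²/(14 × 0.029) + 332 = 110224/0.406 + 332 ≈ 271819.7 mm ≈ 272 m.

272 m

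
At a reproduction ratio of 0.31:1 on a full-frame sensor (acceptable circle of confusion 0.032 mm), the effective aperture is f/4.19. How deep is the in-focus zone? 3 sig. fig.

At magnification m, DoF ≈ 2·N_eff·c/m² = 2 × 4.19 × 0.032 / 0.31² = 0.2682 / 0.0961 ≈ 2.79 mm.

2.79 mm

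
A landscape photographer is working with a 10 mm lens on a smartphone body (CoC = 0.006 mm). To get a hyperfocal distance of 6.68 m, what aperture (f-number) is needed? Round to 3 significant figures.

Rearrange H = f²/(N·c) + f for N: N = f² / ((H − f)·c).
N = 10² / ((6680 − 10) × 0.006) = 100 / 40.02 ≈ 2.50.

f/2.50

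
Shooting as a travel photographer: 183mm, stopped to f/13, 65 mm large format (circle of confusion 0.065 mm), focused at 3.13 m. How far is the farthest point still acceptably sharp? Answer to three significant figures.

Hyperfocal distance H = f²/(N·c) + f = 183²/(13 × 0.065) + 183 = 33489/0.845 + 183 ≈ 39815.0 mm ≈ 39.81 m.
Far limit Df = s·(H − f)/(H − s) = 3130 × (39815.0 − 183) / (39815.0 − 3130) = 3130 × 39632.0 / 36685.0 ≈ 3381.4 mm ≈ 3.38 m.

3.38 m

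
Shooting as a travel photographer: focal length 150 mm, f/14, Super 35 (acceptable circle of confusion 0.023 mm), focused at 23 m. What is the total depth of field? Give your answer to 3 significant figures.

16.8 m

Hyperfocal distance H = f²/(N·c) + f = 150²/(14 × 0.023) + 150 = 22500/0.322 + 150 ≈ 70025.8 mm ≈ 70.03 m.
Near limit Dn = s·(H − f)/(H + s − 2f) = 23000 × (70025.8 − 150) / (70025.8 + 23000 − 2 × 150) = 23000 × 69875.8 / 92725.8 ≈ 17332 mm.
Far limit Df = s·(H − f)/(H − s) = 23000 × (70025.8 − 150) / (70025.8 − 23000) = 23000 × 69875.8 / 47025.8 ≈ 34176 mm.
Depth of field = Df − Dn = 34176 − 17332 ≈ 16844 mm ≈ 16.8 m.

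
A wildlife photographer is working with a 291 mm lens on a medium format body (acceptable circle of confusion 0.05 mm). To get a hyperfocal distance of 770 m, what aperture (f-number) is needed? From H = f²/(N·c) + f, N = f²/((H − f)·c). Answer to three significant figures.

f/2.20

Rearrange H = f²/(N·c) + f for N: N = f² / ((H − f)·c).
N = 291² / ((770000 − 291) × 0.05) = 84681 / 38485 ≈ 2.20.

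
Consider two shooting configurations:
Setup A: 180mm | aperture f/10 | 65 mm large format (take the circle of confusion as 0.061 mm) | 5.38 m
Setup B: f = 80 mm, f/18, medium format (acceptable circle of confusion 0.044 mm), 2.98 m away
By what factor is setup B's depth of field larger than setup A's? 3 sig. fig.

2.31

Setup A: H = 180²/(10×0.061) + 180 ≈ 53294.8 mm; DoF = Df − Dn = 5963.9 − 4900.3 ≈ 1063.6 mm.
Setup B: H = 80²/(18×0.044) + 80 ≈ 8160.8 mm; DoF = Df − Dn = 4648.1 − 2193.0 ≈ 2455.1 mm.
Ratio = 2455.1 / 1063.6 ≈ 2.31.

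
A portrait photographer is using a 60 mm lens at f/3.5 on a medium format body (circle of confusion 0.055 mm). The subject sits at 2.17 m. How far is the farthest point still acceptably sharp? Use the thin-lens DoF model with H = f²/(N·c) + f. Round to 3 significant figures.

2.45 m

Hyperfocal distance H = f²/(N·c) + f = 60²/(3.5 × 0.055) + 60 = 3600/0.1925 + 60 ≈ 18761.3 mm ≈ 18.76 m.
Far limit Df = s·(H − f)/(H − s) = 2170 × (18761.3 − 60) / (18761.3 − 2170) = 2170 × 18701.3 / 16591.3 ≈ 2446.0 mm ≈ 2.45 m.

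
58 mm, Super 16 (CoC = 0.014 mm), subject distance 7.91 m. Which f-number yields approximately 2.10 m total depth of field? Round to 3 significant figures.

Write h = H − f = f²/(N·c). The thin-lens limits are Dn = s·h/(h + (s−f)) and Df = s·h/(h − (s−f)), so DoF = Df − Dn = 2·s·(s−f)·h / (h² − (s−f)²).
That is a quadratic in h: DoF·h² − 2·s·(s−f)·h − DoF·(s−f)² = 0 ⇒ h = (s−f)·(s + √(s² + DoF²)) / DoF = 7852 × (7910 + √(7910² + 2100²)) / 2100 = 7852 × (7910 + 8184.01) / 2100 ≈ 60176 mm.
Then N = f²/(c·h) = 58² / (0.014 × 60176) = 3364 / 842.47 ≈ 3.99.

f/3.99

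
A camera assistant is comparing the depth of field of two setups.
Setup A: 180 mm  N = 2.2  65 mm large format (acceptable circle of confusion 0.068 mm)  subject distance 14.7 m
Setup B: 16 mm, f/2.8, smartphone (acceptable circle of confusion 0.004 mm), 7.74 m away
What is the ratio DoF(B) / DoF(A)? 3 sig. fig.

Setup A: H = 180²/(2.2×0.068) + 180 ≈ 216757.5 mm; DoF = Df − Dn = 15756.4 − 13776.4 ≈ 1980.0 mm.
Setup B: H = 16²/(2.8×0.004) + 16 ≈ 22873.1 mm; DoF = Df − Dn = 11690.5 − 5785.1 ≈ 5905.4 mm.
Ratio = 5905.4 / 1980.0 ≈ 2.98.

2.98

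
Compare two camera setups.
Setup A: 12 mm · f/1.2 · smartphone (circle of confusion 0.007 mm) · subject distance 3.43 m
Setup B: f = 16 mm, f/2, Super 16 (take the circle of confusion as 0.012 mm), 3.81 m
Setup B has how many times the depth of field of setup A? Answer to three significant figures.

Setup A: H = 12²/(1.2×0.007) + 12 ≈ 17154.9 mm; DoF = Df − Dn = 4284.2 − 2859.8 ≈ 1424.4 mm.
Setup B: H = 16²/(2×0.012) + 16 ≈ 10682.7 mm; DoF = Df − Dn = 5913.3 − 2810.4 ≈ 3102.9 mm.
Ratio = 3102.9 / 1424.4 ≈ 2.18.

2.18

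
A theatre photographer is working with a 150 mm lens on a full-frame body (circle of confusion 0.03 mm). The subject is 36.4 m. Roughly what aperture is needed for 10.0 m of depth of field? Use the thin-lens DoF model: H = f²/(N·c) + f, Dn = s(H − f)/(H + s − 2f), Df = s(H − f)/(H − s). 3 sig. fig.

Write h = H − f = f²/(N·c). The thin-lens limits are Dn = s·h/(h + (s−f)) and Df = s·h/(h − (s−f)), so DoF = Df − Dn = 2·s·(s−f)·h / (h² − (s−f)²).
That is a quadratic in h: DoF·h² − 2·s·(s−f)·h − DoF·(s−f)² = 0 ⇒ h = (s−f)·(s + √(s² + DoF²)) / DoF = 36250 × (36400 + √(36400² + 10000²)) / 10000 = 36250 × (36400 + 37748.6) / 10000 ≈ 268789 mm.
Then N = f²/(c·h) = 150² / (0.03 × 268789) = 22500 / 8063.7 ≈ 2.79.

f/2.79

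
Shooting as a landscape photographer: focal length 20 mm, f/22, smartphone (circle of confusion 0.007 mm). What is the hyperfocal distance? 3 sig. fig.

Hyperfocal distance H = f²/(N·c) + f = 20²/(22 × 0.007) + 20 = 400/0.154 + 20 ≈ 2617.4 mm ≈ 2.62 m.

2.62 m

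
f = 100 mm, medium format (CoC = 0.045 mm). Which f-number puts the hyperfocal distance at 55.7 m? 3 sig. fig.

f/4

Rearrange H = f²/(N·c) + f for N: N = f² / ((H − f)·c).
N = 100² / ((55700 − 100) × 0.045) = 10000 / 2502 ≈ 4.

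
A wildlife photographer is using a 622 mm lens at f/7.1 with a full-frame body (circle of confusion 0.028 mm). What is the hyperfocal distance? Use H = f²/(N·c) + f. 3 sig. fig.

1950 m

Hyperfocal distance H = f²/(N·c) + f = 622²/(7.1 × 0.028) + 622 = 386884/0.1988 + 622 ≈ 1946718.6 mm ≈ 1950 m.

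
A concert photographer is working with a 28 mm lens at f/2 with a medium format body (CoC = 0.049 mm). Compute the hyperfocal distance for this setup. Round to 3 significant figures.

Hyperfocal distance H = f²/(N·c) + f = 28²/(2 × 0.049) + 28 = 784/0.098 + 28 ≈ 8028.0 mm ≈ 8.03 m.

8.03 m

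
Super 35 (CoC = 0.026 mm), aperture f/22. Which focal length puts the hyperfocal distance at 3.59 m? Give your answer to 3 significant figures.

From H = f²/(N·c) + f, with f ≪ H: f ≈ √(H·N·c) = √(3590 × 22 × 0.026) = √2053.5 ≈ 45.32 mm.
Exact: f² + N·c·f − N·c·H = 0 ⇒ f = (−N·c + √((N·c)² + 4·N·c·H))/2 = (−0.572 + √8214.2)/2 ≈ 45.030 mm ≈ 45.0 mm.

45.0 mm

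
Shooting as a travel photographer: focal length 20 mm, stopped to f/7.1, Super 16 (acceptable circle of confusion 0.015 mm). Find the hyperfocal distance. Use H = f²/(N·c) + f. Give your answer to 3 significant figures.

Hyperfocal distance H = f²/(N·c) + f = 20²/(7.1 × 0.015) + 20 = 400/0.1065 + 20 ≈ 3775.9 mm ≈ 3.78 m.

3.78 m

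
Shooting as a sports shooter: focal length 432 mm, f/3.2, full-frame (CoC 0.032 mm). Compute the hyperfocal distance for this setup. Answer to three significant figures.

1820 m

Hyperfocal distance H = f²/(N·c) + f = 432²/(3.2 × 0.032) + 432 = 186624/0.1024 + 432 ≈ 1822932.0 mm ≈ 1820 m.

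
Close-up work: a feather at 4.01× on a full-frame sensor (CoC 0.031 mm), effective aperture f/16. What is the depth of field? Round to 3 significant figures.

At magnification m, DoF ≈ 2·N_eff·c/m² = 2 × 16 × 0.031 / 4.01² = 0.992 / 16.08 ≈ 0.0617 mm.

0.0617 mm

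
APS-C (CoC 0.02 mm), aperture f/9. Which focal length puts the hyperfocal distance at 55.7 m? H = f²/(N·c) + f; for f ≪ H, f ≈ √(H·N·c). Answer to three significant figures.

100 mm

From H = f²/(N·c) + f, with f ≪ H: f ≈ √(H·N·c) = √(55700 × 9 × 0.02) = √10026 ≈ 100.1 mm.
The +f correction barely moves this — solving exactly, f² + N·c·f − N·c·H = 0 ⇒ f = (−N·c + √((N·c)² + 4·N·c·H))/2 = (−0.18 + √40104)/2 ≈ 100.04 mm, so f ≈ 100 mm.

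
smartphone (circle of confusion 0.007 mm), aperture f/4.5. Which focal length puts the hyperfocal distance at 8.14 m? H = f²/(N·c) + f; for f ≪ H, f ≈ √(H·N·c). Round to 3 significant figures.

From H = f²/(N·c) + f, with f ≪ H: f ≈ √(H·N·c) = √(8140 × 4.5 × 0.007) = √256.41 ≈ 16.01 mm.
The +f correction barely moves this — solving exactly, f² + N·c·f − N·c·H = 0 ⇒ f = (−N·c + √((N·c)² + 4·N·c·H))/2 = (−0.0315 + √1025.6)/2 ≈ 15.997 mm, so f ≈ 16.0 mm.

16.0 mm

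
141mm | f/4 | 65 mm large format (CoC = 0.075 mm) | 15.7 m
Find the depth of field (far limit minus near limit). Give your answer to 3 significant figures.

Hyperfocal distance H = f²/(N·c) + f = 141²/(4 × 0.075) + 141 = 19881/0.3 + 141 ≈ 66411.0 mm ≈ 66.41 m.
Near limit Dn = s·(H − f)/(H + s − 2f) = 15700 × (66411.0 − 141) / (66411.0 + 15700 − 2 × 141) = 15700 × 66270.0 / 81829.0 ≈ 12714.8 mm.
Far limit Df = s·(H − f)/(H − s) = 15700 × (66411.0 − 141) / (66411.0 − 15700) = 15700 × 66270.0 / 50711.0 ≈ 20517.0 mm.
Depth of field = Df − Dn = 20517.0 − 12714.8 ≈ 7802.2 mm ≈ 7.80 m.

7.80 m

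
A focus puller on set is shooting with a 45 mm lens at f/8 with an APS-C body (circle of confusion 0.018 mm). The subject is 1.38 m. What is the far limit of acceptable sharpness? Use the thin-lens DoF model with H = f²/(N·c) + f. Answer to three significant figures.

1.52 m

Hyperfocal distance H = f²/(N·c) + f = 45²/(8 × 0.018) + 45 = 2025/0.144 + 45 ≈ 14107.5 mm ≈ 14.11 m.
Far limit Df = s·(H − f)/(H − s) = 1380 × (14107.5 − 45) / (14107.5 − 1380) = 1380 × 14062.5 / 12727.5 ≈ 1524.7 mm ≈ 1.52 m.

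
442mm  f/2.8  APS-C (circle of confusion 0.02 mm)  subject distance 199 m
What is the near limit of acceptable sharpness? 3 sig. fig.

188 m

Hyperfocal distance H = f²/(N·c) + f = 442²/(2.8 × 0.02) + 442 = 195364/0.056 + 442 ≈ 3489084.9 mm ≈ 3489 m.
Near limit Dn = s·(H − f)/(H + s − 2f) = 199000 × (3489084.9 − 442) / (3489084.9 + 199000 − 2 × 442) = 199000 × 3488642.9 / 3687200.9 ≈ 188284 mm ≈ 188 m.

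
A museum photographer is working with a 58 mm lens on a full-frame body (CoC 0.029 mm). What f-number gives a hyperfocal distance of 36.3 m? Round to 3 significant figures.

Rearrange H = f²/(N·c) + f for N: N = f² / ((H − f)·c).
N = 58² / ((36300 − 58) × 0.029) = 3364 / 1051 ≈ 3.20.

f/3.20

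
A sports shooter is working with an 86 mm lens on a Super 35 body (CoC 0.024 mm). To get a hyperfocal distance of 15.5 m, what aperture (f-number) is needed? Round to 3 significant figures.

f/20

Rearrange H = f²/(N·c) + f for N: N = f² / ((H − f)·c).
N = 86² / ((15500 − 86) × 0.024) = 7396 / 369.9 ≈ 20.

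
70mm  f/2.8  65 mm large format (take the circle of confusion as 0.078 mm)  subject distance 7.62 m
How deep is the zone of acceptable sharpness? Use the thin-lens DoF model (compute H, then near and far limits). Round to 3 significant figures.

Hyperfocal distance H = f²/(N·c) + f = 70²/(2.8 × 0.078) + 70 = 4900/0.2184 + 70 ≈ 22505.9 mm ≈ 22.51 m.
Near limit Dn = s·(H − f)/(H + s − 2f) = 7620 × (22505.9 − 70) / (22505.9 + 7620 − 2 × 70) = 7620 × 22435.9 / 29985.9 ≈ 5701.4 mm.
Far limit Df = s·(H − f)/(H − s) = 7620 × (22505.9 − 70) / (22505.9 − 7620) = 7620 × 22435.9 / 14885.9 ≈ 11484.8 mm.
Depth of field = Df − Dn = 11484.8 − 5701.4 ≈ 5783.4 mm ≈ 5.78 m.

5.78 m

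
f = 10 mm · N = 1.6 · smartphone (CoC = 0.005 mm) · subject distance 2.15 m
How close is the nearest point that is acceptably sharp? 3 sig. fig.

1.84 m

Hyperfocal distance H = f²/(N·c) + f = 10²/(1.6 × 0.005) + 10 = 100/0.008 + 10 ≈ 12510.0 mm ≈ 12.51 m.
Near limit Dn = s·(H − f)/(H + s − 2f) = 2150 × (12510.0 − 10) / (12510.0 + 2150 − 2 × 10) = 2150 × 12500.0 / 14640.0 ≈ 1835.7 mm ≈ 1.84 m.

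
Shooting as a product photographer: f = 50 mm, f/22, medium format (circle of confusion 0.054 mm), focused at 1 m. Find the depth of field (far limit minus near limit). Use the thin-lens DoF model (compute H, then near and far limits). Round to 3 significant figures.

Hyperfocal distance H = f²/(N·c) + f = 50²/(22 × 0.054) + 50 = 2500/1.188 + 50 ≈ 2154.4 mm ≈ 2.154 m.
Near limit Dn = s·(H − f)/(H + s − 2f) = 1000 × (2154.4 − 50) / (2154.4 + 1000 − 2 × 50) = 1000 × 2104.4 / 3054.4 ≈ 689.0 mm.
Far limit Df = s·(H − f)/(H − s) = 1000 × (2154.4 − 50) / (2154.4 − 1000) = 1000 × 2104.4 / 1154.4 ≈ 1823.0 mm.
Depth of field = Df − Dn = 1823.0 − 689.0 ≈ 1134.0 mm ≈ 1.13 m.

1.13 m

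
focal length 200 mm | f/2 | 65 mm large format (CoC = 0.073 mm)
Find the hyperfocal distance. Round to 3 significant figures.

Hyperfocal distance H = f²/(N·c) + f = 200²/(2 × 0.073) + 200 = 40000/0.146 + 200 ≈ 274172.6 mm ≈ 274 m.

274 m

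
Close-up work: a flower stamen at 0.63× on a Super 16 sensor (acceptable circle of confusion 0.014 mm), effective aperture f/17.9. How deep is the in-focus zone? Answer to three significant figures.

At magnification m, DoF ≈ 2·N_eff·c/m² = 2 × 17.9 × 0.014 / 0.63² = 0.5012 / 0.3969 ≈ 1.26 mm.

1.26 mm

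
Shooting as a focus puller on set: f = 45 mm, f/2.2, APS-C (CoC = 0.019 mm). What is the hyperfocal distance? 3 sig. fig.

48.5 m

Hyperfocal distance H = f²/(N·c) + f = 45²/(2.2 × 0.019) + 45 = 2025/0.0418 + 45 ≈ 48490.0 mm ≈ 48.5 m.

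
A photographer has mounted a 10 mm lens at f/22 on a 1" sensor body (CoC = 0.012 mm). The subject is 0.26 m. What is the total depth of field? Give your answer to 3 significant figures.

0.608 m

Hyperfocal distance H = f²/(N·c) + f = 10²/(22 × 0.012) + 10 = 100/0.264 + 10 ≈ 388.8 mm ≈ 0.389 m.
Near limit Dn = s·(H − f)/(H + s − 2f) = 260 × (388.8 − 10) / (388.8 + 260 − 2 × 10) = 260 × 378.8 / 628.8 ≈ 156.63 mm.
Far limit Df = s·(H − f)/(H − s) = 260 × (388.8 − 10) / (388.8 − 260) = 260 × 378.8 / 128.8 ≈ 764.71 mm.
Depth of field = Df − Dn = 764.71 − 156.63 ≈ 608.08 mm ≈ 0.608 m.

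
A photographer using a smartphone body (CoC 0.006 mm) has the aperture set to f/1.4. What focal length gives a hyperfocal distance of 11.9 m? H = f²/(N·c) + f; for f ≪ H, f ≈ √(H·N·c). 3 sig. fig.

From H = f²/(N·c) + f, with f ≪ H: f ≈ √(H·N·c) = √(11900 × 1.4 × 0.006) = √99.960 ≈ 9.998 mm.
Exact: f² + N·c·f − N·c·H = 0 ⇒ f = (−N·c + √((N·c)² + 4·N·c·H))/2 = (−0.0084 + √399.84)/2 ≈ 9.9938 mm ≈ 9.99 mm.

9.99 mm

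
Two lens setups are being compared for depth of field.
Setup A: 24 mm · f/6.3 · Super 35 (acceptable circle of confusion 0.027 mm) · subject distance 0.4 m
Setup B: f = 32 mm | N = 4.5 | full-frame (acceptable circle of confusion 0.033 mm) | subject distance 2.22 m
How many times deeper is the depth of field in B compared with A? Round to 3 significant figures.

Setup A: H = 24²/(6.3×0.027) + 24 ≈ 3410.2 mm; DoF = Df − Dn = 449.963 − 360.024 ≈ 89.939 mm.
Setup B: H = 32²/(4.5×0.033) + 32 ≈ 6927.6 mm; DoF = Df − Dn = 3251.8 − 1685.3 ≈ 1566.5 mm.
Ratio = 1566.5 / 89.939 ≈ 17.4.

17.4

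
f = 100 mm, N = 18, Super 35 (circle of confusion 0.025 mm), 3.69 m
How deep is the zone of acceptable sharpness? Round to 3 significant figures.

Hyperfocal distance H = f²/(N·c) + f = 100²/(18 × 0.025) + 100 = 10000/0.45 + 100 ≈ 22322.2 mm ≈ 22.32 m.
Near limit Dn = s·(H − f)/(H + s − 2f) = 3690 × (22322.2 − 100) / (22322.2 + 3690 − 2 × 100) = 3690 × 22222.2 / 25812.2 ≈ 3176.8 mm.
Far limit Df = s·(H − f)/(H − s) = 3690 × (22322.2 − 100) / (22322.2 − 3690) = 3690 × 22222.2 / 18632.2 ≈ 4401.0 mm.
Depth of field = Df − Dn = 4401.0 − 3176.8 ≈ 1224.2 mm ≈ 1.22 m.

1.22 m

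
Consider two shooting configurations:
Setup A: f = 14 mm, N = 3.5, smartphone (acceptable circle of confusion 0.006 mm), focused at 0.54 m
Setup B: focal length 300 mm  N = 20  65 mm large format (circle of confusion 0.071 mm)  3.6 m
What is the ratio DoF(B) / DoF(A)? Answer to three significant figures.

6.16

Setup A: H = 14²/(3.5×0.006) + 14 ≈ 9347.3 mm; DoF = Df − Dn = 572.250 − 511.191 ≈ 61.059 mm.
Setup B: H = 300²/(20×0.071) + 300 ≈ 63680.3 mm; DoF = Df − Dn = 3797.74 − 3421.84 ≈ 375.90 mm.
Ratio = 375.90 / 61.059 ≈ 6.16.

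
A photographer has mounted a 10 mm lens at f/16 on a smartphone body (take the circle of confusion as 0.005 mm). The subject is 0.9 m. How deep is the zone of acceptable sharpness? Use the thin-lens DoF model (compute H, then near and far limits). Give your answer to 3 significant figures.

2.60 m

Hyperfocal distance H = f²/(N·c) + f = 10²/(16 × 0.005) + 10 = 100/0.08 + 10 ≈ 1260.0 mm ≈ 1.260 m.
Near limit Dn = s·(H − f)/(H + s − 2f) = 900 × (1260.0 − 10) / (1260.0 + 900 − 2 × 10) = 900 × 1250.0 / 2140.0 ≈ 525.7 mm.
Far limit Df = s·(H − f)/(H − s) = 900 × (1260.0 − 10) / (1260.0 − 900) = 900 × 1250.0 / 360.0 ≈ 3125.0 mm.
Depth of field = Df − Dn = 3125.0 − 525.7 ≈ 2599.3 mm ≈ 2.60 m.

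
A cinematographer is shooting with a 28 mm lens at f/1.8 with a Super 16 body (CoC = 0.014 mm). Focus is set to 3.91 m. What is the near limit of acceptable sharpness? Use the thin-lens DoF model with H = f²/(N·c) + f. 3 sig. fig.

3.48 m

Hyperfocal distance H = f²/(N·c) + f = 28²/(1.8 × 0.014) + 28 = 784/0.0252 + 28 ≈ 31139.1 mm ≈ 31.14 m.
Near limit Dn = s·(H − f)/(H + s − 2f) = 3910 × (31139.1 − 28) / (31139.1 + 3910 − 2 × 28) = 3910 × 31111.1 / 34993.1 ≈ 3476.2 mm ≈ 3.48 m.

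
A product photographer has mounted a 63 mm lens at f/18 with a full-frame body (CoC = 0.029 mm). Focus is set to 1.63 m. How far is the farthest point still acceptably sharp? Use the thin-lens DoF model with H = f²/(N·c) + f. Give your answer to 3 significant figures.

Hyperfocal distance H = f²/(N·c) + f = 63²/(18 × 0.029) + 63 = 3969/0.522 + 63 ≈ 7666.4 mm ≈ 7.666 m.
Far limit Df = s·(H − f)/(H − s) = 1630 × (7666.4 − 63) / (7666.4 − 1630) = 1630 × 7603.4 / 6036.4 ≈ 2053.1 mm ≈ 2.05 m.

2.05 m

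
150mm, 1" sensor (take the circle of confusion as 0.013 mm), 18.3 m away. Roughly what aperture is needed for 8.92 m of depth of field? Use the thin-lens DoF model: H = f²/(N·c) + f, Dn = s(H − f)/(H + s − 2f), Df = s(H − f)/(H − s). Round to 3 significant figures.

Write h = H − f = f²/(N·c). The thin-lens limits are Dn = s·h/(h + (s−f)) and Df = s·h/(h − (s−f)), so DoF = Df − Dn = 2·s·(s−f)·h / (h² − (s−f)²).
That is a quadratic in h: DoF·h² − 2·s·(s−f)·h − DoF·(s−f)² = 0 ⇒ h = (s−f)·(s + √(s² + DoF²)) / DoF = 18150 × (18300 + √(18300² + 8920²)) / 8920 = 18150 × (18300 + 20358.2) / 8920 ≈ 78660 mm.
Then N = f²/(c·h) = 150² / (0.013 × 78660) = 22500 / 1022.6 ≈ 22.

f/22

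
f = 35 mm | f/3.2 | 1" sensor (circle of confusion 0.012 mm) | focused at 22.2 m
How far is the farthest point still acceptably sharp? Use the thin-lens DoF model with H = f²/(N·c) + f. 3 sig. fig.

72.7 m

Hyperfocal distance H = f²/(N·c) + f = 35²/(3.2 × 0.012) + 35 = 1225/0.0384 + 35 ≈ 31936.0 mm ≈ 31.94 m.
Far limit Df = s·(H − f)/(H − s) = 22200 × (31936.0 − 35) / (31936.0 − 22200) = 22200 × 31901.0 / 9736.0 ≈ 72740 mm ≈ 72.7 m.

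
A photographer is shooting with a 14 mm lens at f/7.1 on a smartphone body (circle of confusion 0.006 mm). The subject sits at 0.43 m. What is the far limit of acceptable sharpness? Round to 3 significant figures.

473 mm

Hyperfocal distance H = f²/(N·c) + f = 14²/(7.1 × 0.006) + 14 = 196/0.0426 + 14 ≈ 4614.9 mm ≈ 4.615 m.
Far limit Df = s·(H − f)/(H − s) = 430 × (4614.9 − 14) / (4614.9 − 430) = 430 × 4600.9 / 4184.9 ≈ 472.74 mm.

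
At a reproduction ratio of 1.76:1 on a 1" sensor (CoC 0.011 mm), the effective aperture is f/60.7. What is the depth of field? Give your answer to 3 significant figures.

0.431 mm

At magnification m, DoF ≈ 2·N_eff·c/m² = 2 × 60.7 × 0.011 / 1.76² = 1.335 / 3.098 ≈ 0.431 mm.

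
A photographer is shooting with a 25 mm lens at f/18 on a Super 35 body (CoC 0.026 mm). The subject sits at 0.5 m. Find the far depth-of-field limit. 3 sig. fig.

0.776 m

Hyperfocal distance H = f²/(N·c) + f = 25²/(18 × 0.026) + 25 = 625/0.468 + 25 ≈ 1360.5 mm ≈ 1.360 m.
Far limit Df = s·(H − f)/(H − s) = 500 × (1360.5 − 25) / (1360.5 − 500) = 500 × 1335.5 / 860.5 ≈ 776.01 mm ≈ 0.776 m.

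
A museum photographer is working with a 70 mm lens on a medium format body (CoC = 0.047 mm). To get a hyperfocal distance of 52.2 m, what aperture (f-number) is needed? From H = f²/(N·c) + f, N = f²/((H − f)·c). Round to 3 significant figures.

Rearrange H = f²/(N·c) + f for N: N = f² / ((H − f)·c).
N = 70² / ((52200 − 70) × 0.047) = 4900 / 2450 ≈ 2.00.

f/2.00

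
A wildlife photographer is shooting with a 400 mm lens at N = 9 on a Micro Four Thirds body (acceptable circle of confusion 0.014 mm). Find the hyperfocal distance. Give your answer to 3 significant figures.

1270 m

Hyperfocal distance H = f²/(N·c) + f = 400²/(9 × 0.014) + 400 = 160000/0.126 + 400 ≈ 1270241.3 mm ≈ 1270 m.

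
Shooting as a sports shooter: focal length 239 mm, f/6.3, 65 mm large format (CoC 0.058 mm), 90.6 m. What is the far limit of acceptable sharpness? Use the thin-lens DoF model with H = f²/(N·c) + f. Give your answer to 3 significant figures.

Hyperfocal distance H = f²/(N·c) + f = 239²/(6.3 × 0.058) + 239 = 57121/0.3654 + 239 ≈ 156563.6 mm ≈ 156.6 m.
Far limit Df = s·(H − f)/(H − s) = 90600 × (156563.6 − 239) / (156563.6 − 90600) = 90600 × 156324.6 / 65963.6 ≈ 214710 mm ≈ 215 m.

215 m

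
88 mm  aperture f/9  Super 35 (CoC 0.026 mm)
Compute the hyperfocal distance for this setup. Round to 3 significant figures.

Hyperfocal distance H = f²/(N·c) + f = 88²/(9 × 0.026) + 88 = 7744/0.234 + 88 ≈ 33182.0 mm ≈ 33.2 m.

33.2 m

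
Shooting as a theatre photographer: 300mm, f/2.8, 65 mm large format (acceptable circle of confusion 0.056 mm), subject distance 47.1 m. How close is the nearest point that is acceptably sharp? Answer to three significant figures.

43.5 m

Hyperfocal distance H = f²/(N·c) + f = 300²/(2.8 × 0.056) + 300 = 90000/0.1568 + 300 ≈ 574279.6 mm ≈ 574.3 m.
Near limit Dn = s·(H − f)/(H + s − 2f) = 47100 × (574279.6 − 300) / (574279.6 + 47100 − 2 × 300) = 47100 × 573979.6 / 620779.6 ≈ 43549 mm ≈ 43.5 m.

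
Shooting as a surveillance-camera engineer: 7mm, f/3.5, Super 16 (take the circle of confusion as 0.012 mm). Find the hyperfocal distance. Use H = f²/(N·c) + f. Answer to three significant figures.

1.17 m

Hyperfocal distance H = f²/(N·c) + f = 7²/(3.5 × 0.012) + 7 = 49/0.042 + 7 ≈ 1173.7 mm ≈ 1.17 m.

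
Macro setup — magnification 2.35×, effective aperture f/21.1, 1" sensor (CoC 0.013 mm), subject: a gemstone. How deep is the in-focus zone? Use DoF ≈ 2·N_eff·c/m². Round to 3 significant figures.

0.0993 mm

At magnification m, DoF ≈ 2·N_eff·c/m² = 2 × 21.1 × 0.013 / 2.35² = 0.5486 / 5.523 ≈ 0.0993 mm.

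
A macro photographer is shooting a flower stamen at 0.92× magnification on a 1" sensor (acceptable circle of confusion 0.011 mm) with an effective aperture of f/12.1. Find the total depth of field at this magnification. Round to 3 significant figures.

At magnification m, DoF ≈ 2·N_eff·c/m² = 2 × 12.1 × 0.011 / 0.92² = 0.2662 / 0.8464 ≈ 0.315 mm.

0.315 mm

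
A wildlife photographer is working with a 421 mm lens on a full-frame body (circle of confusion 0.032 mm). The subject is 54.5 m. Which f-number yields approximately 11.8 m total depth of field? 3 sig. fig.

Write h = H − f = f²/(N·c). The thin-lens limits are Dn = s·h/(h + (s−f)) and Df = s·h/(h − (s−f)), so DoF = Df − Dn = 2·s·(s−f)·h / (h² − (s−f)²).
That is a quadratic in h: DoF·h² − 2·s·(s−f)·h − DoF·(s−f)² = 0 ⇒ h = (s−f)·(s + √(s² + DoF²)) / DoF = 54079 × (54500 + √(54500² + 11800²)) / 11800 = 54079 × (54500 + 55762.8) / 11800 ≈ 505331 mm.
Then N = f²/(c·h) = 421² / (0.032 × 505331) = 177241 / 16171 ≈ 11.

f/11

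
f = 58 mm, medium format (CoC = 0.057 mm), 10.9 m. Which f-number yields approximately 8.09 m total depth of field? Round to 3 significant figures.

f/1.80

Write h = H − f = f²/(N·c). The thin-lens limits are Dn = s·h/(h + (s−f)) and Df = s·h/(h − (s−f)), so DoF = Df − Dn = 2·s·(s−f)·h / (h² − (s−f)²).
That is a quadratic in h: DoF·h² − 2·s·(s−f)·h − DoF·(s−f)² = 0 ⇒ h = (s−f)·(s + √(s² + DoF²)) / DoF = 10842 × (10900 + √(10900² + 8090²)) / 8090 = 10842 × (10900 + 13574.2) / 8090 ≈ 32800 mm.
Then N = f²/(c·h) = 58² / (0.057 × 32800) = 3364 / 1869.6 ≈ 1.80.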